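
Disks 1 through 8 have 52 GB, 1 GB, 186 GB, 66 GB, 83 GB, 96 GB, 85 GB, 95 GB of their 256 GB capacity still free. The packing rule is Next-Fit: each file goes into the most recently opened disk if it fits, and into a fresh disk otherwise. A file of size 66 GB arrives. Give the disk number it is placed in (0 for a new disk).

Next-Fit only looks at disk 8, which has 95 GB free.
66 GB fits there.

8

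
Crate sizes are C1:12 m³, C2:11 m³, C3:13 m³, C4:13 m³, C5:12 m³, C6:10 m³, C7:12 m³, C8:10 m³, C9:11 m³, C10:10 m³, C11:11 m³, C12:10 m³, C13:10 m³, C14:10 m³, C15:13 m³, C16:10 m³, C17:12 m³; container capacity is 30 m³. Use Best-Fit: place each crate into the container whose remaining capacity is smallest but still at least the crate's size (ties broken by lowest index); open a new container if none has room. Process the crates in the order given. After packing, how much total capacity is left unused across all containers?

container 1: place C1 (12 m³), 18 m³ left
container 1: place C2 (11 m³), 7 m³ left
container 2: place C3 (13 m³), 17 m³ left
container 2: place C4 (13 m³), 4 m³ left
container 3: place C5 (12 m³), 18 m³ left
container 3: place C6 (10 m³), 8 m³ left
container 4: place C7 (12 m³), 18 m³ left
container 4: place C8 (10 m³), 8 m³ left
container 5: place C9 (11 m³), 19 m³ left
container 5: place C10 (10 m³), 9 m³ left
container 6: place C11 (11 m³), 19 m³ left
container 6: place C12 (10 m³), 9 m³ left
container 7: place C13 (10 m³), 20 m³ left
container 7: place C14 (10 m³), 10 m³ left
container 8: place C15 (13 m³), 17 m³ left
container 7: place C16 (10 m³), 0 m³ left
container 8: place C17 (12 m³), 5 m³ left
8 containers × 30 m³ = 240 m³; used 190 m³; unused 50 m³.

50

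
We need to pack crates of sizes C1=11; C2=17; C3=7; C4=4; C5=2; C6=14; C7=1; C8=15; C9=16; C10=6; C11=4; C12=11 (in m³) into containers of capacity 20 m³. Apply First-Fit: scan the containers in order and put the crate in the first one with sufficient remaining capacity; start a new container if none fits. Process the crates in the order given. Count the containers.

6 containers

C1 (11 m³) → container 1 (remaining 9 m³)
C2 (17 m³) → container 2 (remaining 3 m³)
C3 (7 m³) → container 1 (remaining 2 m³)
C4 (4 m³) → container 3 (remaining 16 m³)
C5 (2 m³) → container 1 (remaining 0 m³)
C6 (14 m³) → container 3 (remaining 2 m³)
C7 (1 m³) → container 2 (remaining 2 m³)
C8 (15 m³) → container 4 (remaining 5 m³)
C9 (16 m³) → container 5 (remaining 4 m³)
C10 (6 m³) → container 6 (remaining 14 m³)
C11 (4 m³) → container 4 (remaining 1 m³)
C12 (11 m³) → container 6 (remaining 3 m³)
Final containers: [11,7,2] [17,1] [4,14] [15,4] [16] [6,11].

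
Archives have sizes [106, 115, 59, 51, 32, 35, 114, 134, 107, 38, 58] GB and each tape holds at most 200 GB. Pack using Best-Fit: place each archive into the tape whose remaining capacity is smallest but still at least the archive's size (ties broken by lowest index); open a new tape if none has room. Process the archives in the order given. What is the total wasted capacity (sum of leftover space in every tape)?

tape 1: place 106 GB, 94 GB left
tape 2: place 115 GB, 85 GB left
tape 2: place 59 GB, 26 GB left
tape 1: place 51 GB, 43 GB left
tape 1: place 32 GB, 11 GB left
tape 3: place 35 GB, 165 GB left
tape 3: place 114 GB, 51 GB left
tape 4: place 134 GB, 66 GB left
tape 5: place 107 GB, 93 GB left
tape 3: place 38 GB, 13 GB left
tape 4: place 58 GB, 8 GB left
5 tapes × 200 GB = 1000 GB; used 849 GB; unused 151 GB.

151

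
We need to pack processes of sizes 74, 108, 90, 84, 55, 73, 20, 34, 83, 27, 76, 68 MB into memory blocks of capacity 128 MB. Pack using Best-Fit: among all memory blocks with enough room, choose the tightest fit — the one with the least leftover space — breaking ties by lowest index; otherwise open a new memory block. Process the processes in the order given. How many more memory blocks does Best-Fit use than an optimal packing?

0

Best-Fit: [74] [108,20] [90,34] [84,27] [55,73] [83] [76] [68] → 8 memory blocks.
8 processes exceed 64 MB (half the capacity), and no two of those can share a memory block, so at least 8 memory blocks are needed.
So 8 is already optimal.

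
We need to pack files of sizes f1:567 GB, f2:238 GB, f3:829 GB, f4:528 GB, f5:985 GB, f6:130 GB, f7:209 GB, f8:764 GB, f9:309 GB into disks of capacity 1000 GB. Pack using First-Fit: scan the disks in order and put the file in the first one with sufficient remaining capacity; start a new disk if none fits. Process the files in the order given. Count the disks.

6

f1 (567 GB) → disk 1 (remaining 433 GB)
f2 (238 GB) → disk 1 (remaining 195 GB)
f3 (829 GB) → disk 2 (remaining 171 GB)
f4 (528 GB) → disk 3 (remaining 472 GB)
f5 (985 GB) → disk 4 (remaining 15 GB)
f6 (130 GB) → disk 1 (remaining 65 GB)
f7 (209 GB) → disk 3 (remaining 263 GB)
f8 (764 GB) → disk 5 (remaining 236 GB)
f9 (309 GB) → disk 6 (remaining 691 GB)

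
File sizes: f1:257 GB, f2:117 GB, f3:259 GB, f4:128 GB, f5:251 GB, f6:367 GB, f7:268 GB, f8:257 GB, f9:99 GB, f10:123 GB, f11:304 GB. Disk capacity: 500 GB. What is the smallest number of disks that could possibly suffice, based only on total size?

Total size = 257 + 117 + 259 + 128 + 251 + 367 + 268 + 257 + 99 + 123 + 304 = 2430 GB.
⌈2430 / 500⌉ = 5.

5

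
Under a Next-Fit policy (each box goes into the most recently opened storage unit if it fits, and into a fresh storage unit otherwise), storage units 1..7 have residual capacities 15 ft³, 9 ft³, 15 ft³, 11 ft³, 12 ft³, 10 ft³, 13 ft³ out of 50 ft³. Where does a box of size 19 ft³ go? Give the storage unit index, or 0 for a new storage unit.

Next-Fit only looks at storage unit 7, which has 13 ft³ free.
19 ft³ does not fit, so a new storage unit is opened.

0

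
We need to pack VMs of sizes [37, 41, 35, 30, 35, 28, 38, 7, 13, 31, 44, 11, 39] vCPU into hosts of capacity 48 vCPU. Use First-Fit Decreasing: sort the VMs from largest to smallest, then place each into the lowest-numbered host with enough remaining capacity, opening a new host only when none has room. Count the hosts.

Sorted descending: 44, 41, 39, 38, 37, 35, 35, 31, 30, 28, 13, 11, 7.
Put 44 vCPU in host 1; 4 vCPU remain.
Put 41 vCPU in host 2; 7 vCPU remain.
Put 39 vCPU in host 3; 9 vCPU remain.
Put 38 vCPU in host 4; 10 vCPU remain.
Put 37 vCPU in host 5; 11 vCPU remain.
Put 35 vCPU in host 6; 13 vCPU remain.
Put 35 vCPU in host 7; 13 vCPU remain.
Put 31 vCPU in host 8; 17 vCPU remain.
Put 30 vCPU in host 9; 18 vCPU remain.
Put 28 vCPU in host 10; 20 vCPU remain.
Put 13 vCPU in host 6; 0 vCPU remain.
Put 11 vCPU in host 5; 0 vCPU remain.
Put 7 vCPU in host 2; 0 vCPU remain.
Final hosts: [44] [41,7] [39] [38] [37,11] [35,13] [35] [31] [30] [28].

10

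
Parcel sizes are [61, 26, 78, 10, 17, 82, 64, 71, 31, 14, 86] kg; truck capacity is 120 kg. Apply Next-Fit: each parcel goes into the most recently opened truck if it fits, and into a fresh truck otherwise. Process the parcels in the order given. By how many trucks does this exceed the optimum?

0

Next-Fit: [61,26] [78,10,17] [82] [64] [71,31,14] [86] → 6 trucks.
6 parcels exceed 60 kg (half the capacity), and no two of those can share a truck, so at least 6 trucks are needed.
So 6 is already optimal.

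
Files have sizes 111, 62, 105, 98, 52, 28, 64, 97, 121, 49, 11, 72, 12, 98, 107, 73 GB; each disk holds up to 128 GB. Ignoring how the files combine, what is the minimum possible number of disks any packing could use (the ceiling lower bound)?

10

Total size = 111 + 62 + 105 + 98 + 52 + 28 + 64 + 97 + 121 + 49 + 11 + 72 + 12 + 98 + 107 + 73 = 1160 GB.
⌈1160 / 128⌉ = 10.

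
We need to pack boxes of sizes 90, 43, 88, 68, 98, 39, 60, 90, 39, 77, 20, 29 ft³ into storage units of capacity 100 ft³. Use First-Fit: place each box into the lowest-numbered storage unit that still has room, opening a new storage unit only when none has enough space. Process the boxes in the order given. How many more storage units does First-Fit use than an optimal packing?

1

First-Fit: [90] [43,39] [88] [68,20] [98] [60,39] [90] [77] [29] → 9 storage units.
Total size 741 ft³; any packing needs at least ⌈741/100⌉ = 8 storage units.
An optimal packing achieves that bound: [98] [90] [90] [88] [77,20] [68,29] [60,39] [43,39] → 8 storage units.
Excess: 9 − 8 = 1.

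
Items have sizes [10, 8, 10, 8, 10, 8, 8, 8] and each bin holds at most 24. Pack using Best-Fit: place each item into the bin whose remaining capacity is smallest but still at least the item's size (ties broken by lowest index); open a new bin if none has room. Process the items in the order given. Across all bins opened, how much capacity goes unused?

Put 10 in bin 1; 14 remain.
Put 8 in bin 1; 6 remain.
Put 10 in bin 2; 14 remain.
Put 8 in bin 2; 6 remain.
Put 10 in bin 3; 14 remain.
Put 8 in bin 3; 6 remain.
Put 8 in bin 4; 16 remain.
Put 8 in bin 4; 8 remain.
4 bins × 24 = 96; used 70; unused 26.

26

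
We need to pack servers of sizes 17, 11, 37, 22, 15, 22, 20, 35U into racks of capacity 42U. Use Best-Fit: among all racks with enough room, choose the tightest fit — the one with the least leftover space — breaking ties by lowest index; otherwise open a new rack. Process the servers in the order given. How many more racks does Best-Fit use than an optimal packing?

0

Best-Fit: [17,11] [37] [22,15] [22,20] [35] → 5 racks.
Total size 179U; any packing needs at least ⌈179/42⌉ = 5 racks.
So 5 is already optimal.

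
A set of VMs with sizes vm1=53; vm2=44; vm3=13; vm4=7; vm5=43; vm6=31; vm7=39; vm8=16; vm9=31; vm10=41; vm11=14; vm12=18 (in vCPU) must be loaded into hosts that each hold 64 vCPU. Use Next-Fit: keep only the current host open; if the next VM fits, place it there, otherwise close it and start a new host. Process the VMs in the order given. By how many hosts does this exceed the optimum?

2

Next-Fit: [53] [44,13,7] [43] [31] [39,16] [31] [41,14] [18] → 8 hosts.
Total size 350 vCPU; any packing needs at least ⌈350/64⌉ = 6 hosts.
An optimal packing achieves that bound: [53,7] [44,18] [43,16] [41,14] [39,13] [31,31] → 6 hosts.
Excess: 8 − 6 = 2.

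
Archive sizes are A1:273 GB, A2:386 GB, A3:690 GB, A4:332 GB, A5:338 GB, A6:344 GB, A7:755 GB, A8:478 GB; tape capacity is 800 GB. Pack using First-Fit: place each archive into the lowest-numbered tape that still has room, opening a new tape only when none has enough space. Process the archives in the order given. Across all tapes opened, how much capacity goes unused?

Put A1 (273 GB) in tape 1; 527 GB remain.
Put A2 (386 GB) in tape 1; 141 GB remain.
Put A3 (690 GB) in tape 2; 110 GB remain.
Put A4 (332 GB) in tape 3; 468 GB remain.
Put A5 (338 GB) in tape 3; 130 GB remain.
Put A6 (344 GB) in tape 4; 456 GB remain.
Put A7 (755 GB) in tape 5; 45 GB remain.
Put A8 (478 GB) in tape 6; 322 GB remain.
6 tapes × 800 GB = 4800 GB; used 3596 GB; unused 1204 GB.

1204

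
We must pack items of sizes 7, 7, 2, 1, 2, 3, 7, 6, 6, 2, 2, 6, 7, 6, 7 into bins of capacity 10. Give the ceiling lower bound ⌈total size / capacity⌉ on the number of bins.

Total size = 7 + 7 + 2 + 1 + 2 + 3 + 7 + 6 + 6 + 2 + 2 + 6 + 7 + 6 + 7 = 71.
⌈71 / 10⌉ = 8.

8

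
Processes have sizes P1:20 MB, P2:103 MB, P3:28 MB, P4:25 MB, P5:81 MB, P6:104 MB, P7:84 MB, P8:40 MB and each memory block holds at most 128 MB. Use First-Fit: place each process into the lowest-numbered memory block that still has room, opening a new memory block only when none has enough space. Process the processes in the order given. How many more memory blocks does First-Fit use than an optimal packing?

First-Fit: [20,103] [28,25,40] [81] [104] [84] → 5 memory blocks.
Total size 485 MB; any packing needs at least ⌈485/128⌉ = 4 memory blocks.
An optimal packing achieves that bound: [104,20] [103,25] [84,40] [81,28] → 4 memory blocks.
Excess: 5 − 4 = 1.

1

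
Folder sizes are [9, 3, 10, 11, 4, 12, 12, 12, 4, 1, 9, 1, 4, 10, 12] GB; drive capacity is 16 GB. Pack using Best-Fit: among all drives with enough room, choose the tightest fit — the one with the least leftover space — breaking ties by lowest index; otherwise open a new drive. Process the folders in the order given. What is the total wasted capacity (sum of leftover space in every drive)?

Put 9 GB in drive 1; 7 GB remain.
Put 3 GB in drive 1; 4 GB remain.
Put 10 GB in drive 2; 6 GB remain.
Put 11 GB in drive 3; 5 GB remain.
Put 4 GB in drive 1; 0 GB remain.
Put 12 GB in drive 4; 4 GB remain.
Put 12 GB in drive 5; 4 GB remain.
Put 12 GB in drive 6; 4 GB remain.
Put 4 GB in drive 4; 0 GB remain.
Put 1 GB in drive 5; 3 GB remain.
Put 9 GB in drive 7; 7 GB remain.
Put 1 GB in drive 5; 2 GB remain.
Put 4 GB in drive 6; 0 GB remain.
Put 10 GB in drive 8; 6 GB remain.
Put 12 GB in drive 9; 4 GB remain.
9 drives × 16 GB = 144 GB; used 114 GB; unused 30 GB.

30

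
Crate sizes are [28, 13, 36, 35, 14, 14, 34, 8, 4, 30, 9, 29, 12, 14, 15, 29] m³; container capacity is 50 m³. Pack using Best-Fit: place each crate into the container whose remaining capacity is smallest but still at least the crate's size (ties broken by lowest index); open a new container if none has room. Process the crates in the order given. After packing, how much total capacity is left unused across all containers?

28 m³ → container 1 (remaining 22 m³)
13 m³ → container 1 (remaining 9 m³)
36 m³ → container 2 (remaining 14 m³)
35 m³ → container 3 (remaining 15 m³)
14 m³ → container 2 (remaining 0 m³)
14 m³ → container 3 (remaining 1 m³)
34 m³ → container 4 (remaining 16 m³)
8 m³ → container 1 (remaining 1 m³)
4 m³ → container 4 (remaining 12 m³)
30 m³ → container 5 (remaining 20 m³)
9 m³ → container 4 (remaining 3 m³)
29 m³ → container 6 (remaining 21 m³)
12 m³ → container 5 (remaining 8 m³)
14 m³ → container 6 (remaining 7 m³)
15 m³ → container 7 (remaining 35 m³)
29 m³ → container 7 (remaining 6 m³)
7 containers × 50 m³ = 350 m³; used 324 m³; unused 26 m³.

26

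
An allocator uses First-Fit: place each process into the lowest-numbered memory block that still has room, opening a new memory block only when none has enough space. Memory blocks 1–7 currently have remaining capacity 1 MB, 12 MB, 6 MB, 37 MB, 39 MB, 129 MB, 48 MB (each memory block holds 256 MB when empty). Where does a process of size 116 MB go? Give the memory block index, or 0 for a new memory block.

6

Memory blocks with room: memory block 6 (129 MB).
The first with room is memory block 6.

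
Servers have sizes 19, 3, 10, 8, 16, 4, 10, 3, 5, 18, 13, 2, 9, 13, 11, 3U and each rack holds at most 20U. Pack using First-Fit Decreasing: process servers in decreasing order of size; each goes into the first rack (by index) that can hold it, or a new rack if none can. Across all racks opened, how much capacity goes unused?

Sorted descending: 19, 18, 16, 13, 13, 11, 10, 10, 9, 8, 5, 4, 3, 3, 3, 2.
19U → rack 1 (remaining 1U)
18U → rack 2 (remaining 2U)
16U → rack 3 (remaining 4U)
13U → rack 4 (remaining 7U)
13U → rack 5 (remaining 7U)
11U → rack 6 (remaining 9U)
10U → rack 7 (remaining 10U)
10U → rack 7 (remaining 0U)
9U → rack 6 (remaining 0U)
8U → rack 8 (remaining 12U)
5U → rack 4 (remaining 2U)
4U → rack 3 (remaining 0U)
3U → rack 5 (remaining 4U)
3U → rack 5 (remaining 1U)
3U → rack 8 (remaining 9U)
2U → rack 2 (remaining 0U)
8 racks × 20U = 160U; used 147U; unused 13U.

13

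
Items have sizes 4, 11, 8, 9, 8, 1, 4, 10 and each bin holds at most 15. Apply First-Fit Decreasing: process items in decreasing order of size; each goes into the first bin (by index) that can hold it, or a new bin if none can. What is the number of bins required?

5

Sorted descending: 11, 10, 9, 8, 8, 4, 4, 1.
11 → bin 1 (remaining 4)
10 → bin 2 (remaining 5)
9 → bin 3 (remaining 6)
8 → bin 4 (remaining 7)
8 → bin 5 (remaining 7)
4 → bin 1 (remaining 0)
4 → bin 2 (remaining 1)
1 → bin 2 (remaining 0)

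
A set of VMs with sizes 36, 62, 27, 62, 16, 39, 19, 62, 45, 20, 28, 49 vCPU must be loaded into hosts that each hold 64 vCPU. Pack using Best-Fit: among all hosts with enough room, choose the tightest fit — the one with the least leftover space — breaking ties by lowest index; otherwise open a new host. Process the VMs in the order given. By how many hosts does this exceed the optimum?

0

Best-Fit: [36,27] [62] [62] [16,39] [19,45] [62] [20,28] [49] → 8 hosts.
Total size 465 vCPU; any packing needs at least ⌈465/64⌉ = 8 hosts.
So 8 is already optimal.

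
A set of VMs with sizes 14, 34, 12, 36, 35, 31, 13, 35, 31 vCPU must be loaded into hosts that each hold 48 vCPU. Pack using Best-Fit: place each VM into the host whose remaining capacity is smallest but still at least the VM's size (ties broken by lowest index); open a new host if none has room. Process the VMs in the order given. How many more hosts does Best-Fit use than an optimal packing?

0

Best-Fit: [14,34] [12,36] [35,13] [31] [35] [31] → 6 hosts.
Total size 241 vCPU; any packing needs at least ⌈241/48⌉ = 6 hosts.
So 6 is already optimal.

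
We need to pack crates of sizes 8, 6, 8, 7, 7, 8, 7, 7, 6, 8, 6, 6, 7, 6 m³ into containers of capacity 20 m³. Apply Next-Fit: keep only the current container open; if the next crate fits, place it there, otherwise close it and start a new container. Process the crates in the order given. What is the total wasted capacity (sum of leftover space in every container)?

container 1: place 8 m³, 12 m³ left
container 1: place 6 m³, 6 m³ left
container 2: place 8 m³, 12 m³ left
container 2: place 7 m³, 5 m³ left
container 3: place 7 m³, 13 m³ left
container 3: place 8 m³, 5 m³ left
container 4: place 7 m³, 13 m³ left
container 4: place 7 m³, 6 m³ left
container 4: place 6 m³, 0 m³ left
container 5: place 8 m³, 12 m³ left
container 5: place 6 m³, 6 m³ left
container 5: place 6 m³, 0 m³ left
container 6: place 7 m³, 13 m³ left
container 6: place 6 m³, 7 m³ left
6 containers × 20 m³ = 120 m³; used 97 m³; unused 23 m³.

23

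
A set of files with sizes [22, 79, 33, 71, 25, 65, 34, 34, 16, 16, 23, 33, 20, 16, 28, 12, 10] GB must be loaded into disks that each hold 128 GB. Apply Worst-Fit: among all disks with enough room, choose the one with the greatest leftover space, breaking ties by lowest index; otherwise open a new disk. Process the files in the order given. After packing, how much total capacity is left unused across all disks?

103

disk 1: place 22 GB, 106 GB left
disk 1: place 79 GB, 27 GB left
disk 2: place 33 GB, 95 GB left
disk 2: place 71 GB, 24 GB left
disk 1: place 25 GB, 2 GB left
disk 3: place 65 GB, 63 GB left
disk 3: place 34 GB, 29 GB left
disk 4: place 34 GB, 94 GB left
disk 4: place 16 GB, 78 GB left
disk 4: place 16 GB, 62 GB left
disk 4: place 23 GB, 39 GB left
disk 4: place 33 GB, 6 GB left
disk 3: place 20 GB, 9 GB left
disk 2: place 16 GB, 8 GB left
disk 5: place 28 GB, 100 GB left
disk 5: place 12 GB, 88 GB left
disk 5: place 10 GB, 78 GB left
5 disks × 128 GB = 640 GB; used 537 GB; unused 103 GB.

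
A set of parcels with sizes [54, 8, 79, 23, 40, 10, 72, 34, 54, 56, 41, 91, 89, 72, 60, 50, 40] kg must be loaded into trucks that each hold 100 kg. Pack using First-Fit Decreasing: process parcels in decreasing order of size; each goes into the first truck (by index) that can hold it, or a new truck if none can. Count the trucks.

10 trucks

Sorted descending: 91, 89, 79, 72, 72, 60, 56, 54, 54, 50, 41, 40, 40, 34, 23, 10, 8.
truck 1: place 91 kg, 9 kg left
truck 2: place 89 kg, 11 kg left
truck 3: place 79 kg, 21 kg left
truck 4: place 72 kg, 28 kg left
truck 5: place 72 kg, 28 kg left
truck 6: place 60 kg, 40 kg left
truck 7: place 56 kg, 44 kg left
truck 8: place 54 kg, 46 kg left
truck 9: place 54 kg, 46 kg left
truck 10: place 50 kg, 50 kg left
truck 7: place 41 kg, 3 kg left
truck 6: place 40 kg, 0 kg left
truck 8: place 40 kg, 6 kg left
truck 9: place 34 kg, 12 kg left
truck 4: place 23 kg, 5 kg left
truck 2: place 10 kg, 1 kg left
truck 1: place 8 kg, 1 kg left
Final trucks: [91,8] [89,10] [79] [72,23] [72] [60,40] [56,41] [54,40] [54,34] [50].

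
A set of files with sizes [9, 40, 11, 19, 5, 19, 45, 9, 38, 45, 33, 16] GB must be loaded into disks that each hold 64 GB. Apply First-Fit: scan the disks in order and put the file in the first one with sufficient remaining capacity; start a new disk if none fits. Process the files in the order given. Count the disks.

9 GB → disk 1 (remaining 55 GB)
40 GB → disk 1 (remaining 15 GB)
11 GB → disk 1 (remaining 4 GB)
19 GB → disk 2 (remaining 45 GB)
5 GB → disk 2 (remaining 40 GB)
19 GB → disk 2 (remaining 21 GB)
45 GB → disk 3 (remaining 19 GB)
9 GB → disk 2 (remaining 12 GB)
38 GB → disk 4 (remaining 26 GB)
45 GB → disk 5 (remaining 19 GB)
33 GB → disk 6 (remaining 31 GB)
16 GB → disk 3 (remaining 3 GB)
Final disks: [9,40,11] [19,5,19,9] [45,16] [38] [45] [33].

6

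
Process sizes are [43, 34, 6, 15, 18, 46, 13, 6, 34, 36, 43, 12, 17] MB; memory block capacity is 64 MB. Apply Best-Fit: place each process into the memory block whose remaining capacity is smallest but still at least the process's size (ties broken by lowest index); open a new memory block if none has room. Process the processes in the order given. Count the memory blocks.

memory block 1: place 43 MB, 21 MB left
memory block 2: place 34 MB, 30 MB left
memory block 1: place 6 MB, 15 MB left
memory block 1: place 15 MB, 0 MB left
memory block 2: place 18 MB, 12 MB left
memory block 3: place 46 MB, 18 MB left
memory block 3: place 13 MB, 5 MB left
memory block 2: place 6 MB, 6 MB left
memory block 4: place 34 MB, 30 MB left
memory block 5: place 36 MB, 28 MB left
memory block 6: place 43 MB, 21 MB left
memory block 6: place 12 MB, 9 MB left
memory block 5: place 17 MB, 11 MB left

6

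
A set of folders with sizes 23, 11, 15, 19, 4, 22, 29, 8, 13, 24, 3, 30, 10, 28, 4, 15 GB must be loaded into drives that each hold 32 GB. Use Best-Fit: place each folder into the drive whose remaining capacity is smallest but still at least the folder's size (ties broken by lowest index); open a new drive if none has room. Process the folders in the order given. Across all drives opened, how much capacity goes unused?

30

Put 23 GB in drive 1; 9 GB remain.
Put 11 GB in drive 2; 21 GB remain.
Put 15 GB in drive 2; 6 GB remain.
Put 19 GB in drive 3; 13 GB remain.
Put 4 GB in drive 2; 2 GB remain.
Put 22 GB in drive 4; 10 GB remain.
Put 29 GB in drive 5; 3 GB remain.
Put 8 GB in drive 1; 1 GB remain.
Put 13 GB in drive 3; 0 GB remain.
Put 24 GB in drive 6; 8 GB remain.
Put 3 GB in drive 5; 0 GB remain.
Put 30 GB in drive 7; 2 GB remain.
Put 10 GB in drive 4; 0 GB remain.
Put 28 GB in drive 8; 4 GB remain.
Put 4 GB in drive 8; 0 GB remain.
Put 15 GB in drive 9; 17 GB remain.
9 drives × 32 GB = 288 GB; used 258 GB; unused 30 GB.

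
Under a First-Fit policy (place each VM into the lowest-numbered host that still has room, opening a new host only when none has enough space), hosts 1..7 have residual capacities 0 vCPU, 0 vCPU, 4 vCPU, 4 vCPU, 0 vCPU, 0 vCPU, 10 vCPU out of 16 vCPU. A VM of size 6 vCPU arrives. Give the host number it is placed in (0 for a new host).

Hosts with room: host 7 (10 vCPU).
The first with room is host 7.

7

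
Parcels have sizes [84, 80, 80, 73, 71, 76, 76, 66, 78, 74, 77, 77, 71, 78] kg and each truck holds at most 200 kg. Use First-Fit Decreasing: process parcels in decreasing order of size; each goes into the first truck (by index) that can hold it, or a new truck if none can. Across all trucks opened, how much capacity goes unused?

339

Sorted descending: 84, 80, 80, 78, 78, 77, 77, 76, 76, 74, 73, 71, 71, 66.
Put 84 kg in truck 1; 116 kg remain.
Put 80 kg in truck 1; 36 kg remain.
Put 80 kg in truck 2; 120 kg remain.
Put 78 kg in truck 2; 42 kg remain.
Put 78 kg in truck 3; 122 kg remain.
Put 77 kg in truck 3; 45 kg remain.
Put 77 kg in truck 4; 123 kg remain.
Put 76 kg in truck 4; 47 kg remain.
Put 76 kg in truck 5; 124 kg remain.
Put 74 kg in truck 5; 50 kg remain.
Put 73 kg in truck 6; 127 kg remain.
Put 71 kg in truck 6; 56 kg remain.
Put 71 kg in truck 7; 129 kg remain.
Put 66 kg in truck 7; 63 kg remain.
7 trucks × 200 kg = 1400 kg; used 1061 kg; unused 339 kg.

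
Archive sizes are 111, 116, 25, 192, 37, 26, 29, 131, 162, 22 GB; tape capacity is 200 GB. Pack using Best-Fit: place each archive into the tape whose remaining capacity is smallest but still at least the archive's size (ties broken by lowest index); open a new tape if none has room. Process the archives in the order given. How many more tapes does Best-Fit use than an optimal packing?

Best-Fit: [111,26,29] [116,25,37,22] [192] [131] [162] → 5 tapes.
Total size 851 GB; any packing needs at least ⌈851/200⌉ = 5 tapes.
So 5 is already optimal.

0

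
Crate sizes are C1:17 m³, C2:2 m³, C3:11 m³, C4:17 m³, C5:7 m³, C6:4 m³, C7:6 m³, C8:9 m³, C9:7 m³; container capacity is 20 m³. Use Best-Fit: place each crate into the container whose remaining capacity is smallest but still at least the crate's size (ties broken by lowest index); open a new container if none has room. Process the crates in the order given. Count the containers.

Put C1 (17 m³) in container 1; 3 m³ remain.
Put C2 (2 m³) in container 1; 1 m³ remain.
Put C3 (11 m³) in container 2; 9 m³ remain.
Put C4 (17 m³) in container 3; 3 m³ remain.
Put C5 (7 m³) in container 2; 2 m³ remain.
Put C6 (4 m³) in container 4; 16 m³ remain.
Put C7 (6 m³) in container 4; 10 m³ remain.
Put C8 (9 m³) in container 4; 1 m³ remain.
Put C9 (7 m³) in container 5; 13 m³ remain.
Final containers: [17,2] [11,7] [17] [4,6,9] [7].

5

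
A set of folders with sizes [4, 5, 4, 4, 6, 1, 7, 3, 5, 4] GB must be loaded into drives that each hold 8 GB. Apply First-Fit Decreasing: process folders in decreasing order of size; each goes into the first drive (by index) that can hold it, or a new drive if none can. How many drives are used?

6

Sorted descending: 7, 6, 5, 5, 4, 4, 4, 4, 3, 1.
drive 1: place 7 GB, 1 GB left
drive 2: place 6 GB, 2 GB left
drive 3: place 5 GB, 3 GB left
drive 4: place 5 GB, 3 GB left
drive 5: place 4 GB, 4 GB left
drive 5: place 4 GB, 0 GB left
drive 6: place 4 GB, 4 GB left
drive 6: place 4 GB, 0 GB left
drive 3: place 3 GB, 0 GB left
drive 1: place 1 GB, 0 GB left
Final drives: [7,1] [6] [5,3] [5] [4,4] [4,4].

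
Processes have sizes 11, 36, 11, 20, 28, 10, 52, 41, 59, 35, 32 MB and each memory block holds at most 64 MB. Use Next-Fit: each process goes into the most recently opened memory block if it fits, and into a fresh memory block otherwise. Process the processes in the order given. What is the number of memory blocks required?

Put 11 MB in memory block 1; 53 MB remain.
Put 36 MB in memory block 1; 17 MB remain.
Put 11 MB in memory block 1; 6 MB remain.
Put 20 MB in memory block 2; 44 MB remain.
Put 28 MB in memory block 2; 16 MB remain.
Put 10 MB in memory block 2; 6 MB remain.
Put 52 MB in memory block 3; 12 MB remain.
Put 41 MB in memory block 4; 23 MB remain.
Put 59 MB in memory block 5; 5 MB remain.
Put 35 MB in memory block 6; 29 MB remain.
Put 32 MB in memory block 7; 32 MB remain.

7 memory blocks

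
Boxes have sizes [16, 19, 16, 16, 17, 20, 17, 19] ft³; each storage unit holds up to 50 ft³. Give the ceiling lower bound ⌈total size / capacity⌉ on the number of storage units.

Total size = 16 + 19 + 16 + 16 + 17 + 20 + 17 + 19 = 140 ft³.
⌈140 / 50⌉ = 3.

3 storage units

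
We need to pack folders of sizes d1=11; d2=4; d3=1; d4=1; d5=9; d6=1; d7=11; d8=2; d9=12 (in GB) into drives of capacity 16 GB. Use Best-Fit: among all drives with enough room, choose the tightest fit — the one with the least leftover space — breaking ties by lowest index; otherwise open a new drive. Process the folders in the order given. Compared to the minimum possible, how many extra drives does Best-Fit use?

0

Best-Fit: [11,4,1] [1,9,1,2] [11] [12] → 4 drives.
Total size 52 GB; any packing needs at least ⌈52/16⌉ = 4 drives.
So 4 is already optimal.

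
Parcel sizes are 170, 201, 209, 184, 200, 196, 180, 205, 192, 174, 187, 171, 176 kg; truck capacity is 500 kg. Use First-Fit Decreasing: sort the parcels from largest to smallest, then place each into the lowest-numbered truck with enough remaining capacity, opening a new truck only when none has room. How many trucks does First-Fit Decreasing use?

7

Sorted descending: 209, 205, 201, 200, 196, 192, 187, 184, 180, 176, 174, 171, 170.
209 kg → truck 1 (remaining 291 kg)
205 kg → truck 1 (remaining 86 kg)
201 kg → truck 2 (remaining 299 kg)
200 kg → truck 2 (remaining 99 kg)
196 kg → truck 3 (remaining 304 kg)
192 kg → truck 3 (remaining 112 kg)
187 kg → truck 4 (remaining 313 kg)
184 kg → truck 4 (remaining 129 kg)
180 kg → truck 5 (remaining 320 kg)
176 kg → truck 5 (remaining 144 kg)
174 kg → truck 6 (remaining 326 kg)
171 kg → truck 6 (remaining 155 kg)
170 kg → truck 7 (remaining 330 kg)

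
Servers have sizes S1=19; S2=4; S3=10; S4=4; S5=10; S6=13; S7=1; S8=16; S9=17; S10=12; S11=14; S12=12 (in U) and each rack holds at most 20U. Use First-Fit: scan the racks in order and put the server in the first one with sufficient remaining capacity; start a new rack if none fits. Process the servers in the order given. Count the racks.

9 racks

Put S1 (19U) in rack 1; 1U remain.
Put S2 (4U) in rack 2; 16U remain.
Put S3 (10U) in rack 2; 6U remain.
Put S4 (4U) in rack 2; 2U remain.
Put S5 (10U) in rack 3; 10U remain.
Put S6 (13U) in rack 4; 7U remain.
Put S7 (1U) in rack 1; 0U remain.
Put S8 (16U) in rack 5; 4U remain.
Put S9 (17U) in rack 6; 3U remain.
Put S10 (12U) in rack 7; 8U remain.
Put S11 (14U) in rack 8; 6U remain.
Put S12 (12U) in rack 9; 8U remain.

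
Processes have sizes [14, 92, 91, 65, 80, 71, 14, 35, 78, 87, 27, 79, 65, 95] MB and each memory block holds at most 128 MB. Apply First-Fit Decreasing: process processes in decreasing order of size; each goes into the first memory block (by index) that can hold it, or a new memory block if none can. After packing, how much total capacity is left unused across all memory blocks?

Sorted descending: 95, 92, 91, 87, 80, 79, 78, 71, 65, 65, 35, 27, 14, 14.
Put 95 MB in memory block 1; 33 MB remain.
Put 92 MB in memory block 2; 36 MB remain.
Put 91 MB in memory block 3; 37 MB remain.
Put 87 MB in memory block 4; 41 MB remain.
Put 80 MB in memory block 5; 48 MB remain.
Put 79 MB in memory block 6; 49 MB remain.
Put 78 MB in memory block 7; 50 MB remain.
Put 71 MB in memory block 8; 57 MB remain.
Put 65 MB in memory block 9; 63 MB remain.
Put 65 MB in memory block 10; 63 MB remain.
Put 35 MB in memory block 2; 1 MB remain.
Put 27 MB in memory block 1; 6 MB remain.
Put 14 MB in memory block 3; 23 MB remain.
Put 14 MB in memory block 3; 9 MB remain.
10 memory blocks × 128 MB = 1280 MB; used 893 MB; unused 387 MB.

387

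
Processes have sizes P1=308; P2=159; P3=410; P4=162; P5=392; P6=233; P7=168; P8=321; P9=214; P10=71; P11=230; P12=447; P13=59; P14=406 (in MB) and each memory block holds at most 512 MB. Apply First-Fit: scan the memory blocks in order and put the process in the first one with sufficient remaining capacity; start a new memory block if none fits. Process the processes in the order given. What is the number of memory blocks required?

Put P1 (308 MB) in memory block 1; 204 MB remain.
Put P2 (159 MB) in memory block 1; 45 MB remain.
Put P3 (410 MB) in memory block 2; 102 MB remain.
Put P4 (162 MB) in memory block 3; 350 MB remain.
Put P5 (392 MB) in memory block 4; 120 MB remain.
Put P6 (233 MB) in memory block 3; 117 MB remain.
Put P7 (168 MB) in memory block 5; 344 MB remain.
Put P8 (321 MB) in memory block 5; 23 MB remain.
Put P9 (214 MB) in memory block 6; 298 MB remain.
Put P10 (71 MB) in memory block 2; 31 MB remain.
Put P11 (230 MB) in memory block 6; 68 MB remain.
Put P12 (447 MB) in memory block 7; 65 MB remain.
Put P13 (59 MB) in memory block 3; 58 MB remain.
Put P14 (406 MB) in memory block 8; 106 MB remain.
Final memory blocks: [308,159] [410,71] [162,233,59] [392] [168,321] [214,230] [447] [406].

8 memory blocks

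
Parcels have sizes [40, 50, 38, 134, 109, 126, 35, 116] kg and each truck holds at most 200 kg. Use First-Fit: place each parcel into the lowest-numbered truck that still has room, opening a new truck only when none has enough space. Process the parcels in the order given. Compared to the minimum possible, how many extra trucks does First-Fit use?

1

First-Fit: [40,50,38,35] [134] [109] [126] [116] → 5 trucks.
Total size 648 kg; any packing needs at least ⌈648/200⌉ = 4 trucks.
An optimal packing achieves that bound: [134,50] [126,40] [116,38,35] [109] → 4 trucks.
Excess: 5 − 4 = 1.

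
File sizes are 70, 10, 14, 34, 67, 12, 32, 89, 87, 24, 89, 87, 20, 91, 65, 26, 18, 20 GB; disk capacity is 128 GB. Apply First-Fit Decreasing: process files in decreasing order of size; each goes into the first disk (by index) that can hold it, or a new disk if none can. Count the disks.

8 disks

Sorted descending: 91, 89, 89, 87, 87, 70, 67, 65, 34, 32, 26, 24, 20, 20, 18, 14, 12, 10.
Put 91 GB in disk 1; 37 GB remain.
Put 89 GB in disk 2; 39 GB remain.
Put 89 GB in disk 3; 39 GB remain.
Put 87 GB in disk 4; 41 GB remain.
Put 87 GB in disk 5; 41 GB remain.
Put 70 GB in disk 6; 58 GB remain.
Put 67 GB in disk 7; 61 GB remain.
Put 65 GB in disk 8; 63 GB remain.
Put 34 GB in disk 1; 3 GB remain.
Put 32 GB in disk 2; 7 GB remain.
Put 26 GB in disk 3; 13 GB remain.
Put 24 GB in disk 4; 17 GB remain.
Put 20 GB in disk 5; 21 GB remain.
Put 20 GB in disk 5; 1 GB remain.
Put 18 GB in disk 6; 40 GB remain.
Put 14 GB in disk 4; 3 GB remain.
Put 12 GB in disk 3; 1 GB remain.
Put 10 GB in disk 6; 30 GB remain.
Final disks: [91,34] [89,32] [89,26,12] [87,24,14] [87,20,20] [70,18,10] [67] [65].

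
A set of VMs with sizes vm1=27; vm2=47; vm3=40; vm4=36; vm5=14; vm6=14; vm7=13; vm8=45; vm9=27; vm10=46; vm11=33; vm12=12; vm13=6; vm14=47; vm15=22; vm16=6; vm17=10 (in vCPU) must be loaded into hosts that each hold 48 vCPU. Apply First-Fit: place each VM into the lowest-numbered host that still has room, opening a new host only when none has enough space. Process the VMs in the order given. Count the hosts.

11

vm1 (27 vCPU) → host 1 (remaining 21 vCPU)
vm2 (47 vCPU) → host 2 (remaining 1 vCPU)
vm3 (40 vCPU) → host 3 (remaining 8 vCPU)
vm4 (36 vCPU) → host 4 (remaining 12 vCPU)
vm5 (14 vCPU) → host 1 (remaining 7 vCPU)
vm6 (14 vCPU) → host 5 (remaining 34 vCPU)
vm7 (13 vCPU) → host 5 (remaining 21 vCPU)
vm8 (45 vCPU) → host 6 (remaining 3 vCPU)
vm9 (27 vCPU) → host 7 (remaining 21 vCPU)
vm10 (46 vCPU) → host 8 (remaining 2 vCPU)
vm11 (33 vCPU) → host 9 (remaining 15 vCPU)
vm12 (12 vCPU) → host 4 (remaining 0 vCPU)
vm13 (6 vCPU) → host 1 (remaining 1 vCPU)
vm14 (47 vCPU) → host 10 (remaining 1 vCPU)
vm15 (22 vCPU) → host 11 (remaining 26 vCPU)
vm16 (6 vCPU) → host 3 (remaining 2 vCPU)
vm17 (10 vCPU) → host 5 (remaining 11 vCPU)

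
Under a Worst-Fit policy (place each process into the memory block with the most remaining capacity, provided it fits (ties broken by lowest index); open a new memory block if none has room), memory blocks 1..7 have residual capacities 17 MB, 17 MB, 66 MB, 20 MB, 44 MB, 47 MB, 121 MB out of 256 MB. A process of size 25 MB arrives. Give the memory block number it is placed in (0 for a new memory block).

7

Memory blocks with room: memory block 3 (66 MB), memory block 5 (44 MB), memory block 6 (47 MB), memory block 7 (121 MB).
Most room is memory block 7 with 121 MB free.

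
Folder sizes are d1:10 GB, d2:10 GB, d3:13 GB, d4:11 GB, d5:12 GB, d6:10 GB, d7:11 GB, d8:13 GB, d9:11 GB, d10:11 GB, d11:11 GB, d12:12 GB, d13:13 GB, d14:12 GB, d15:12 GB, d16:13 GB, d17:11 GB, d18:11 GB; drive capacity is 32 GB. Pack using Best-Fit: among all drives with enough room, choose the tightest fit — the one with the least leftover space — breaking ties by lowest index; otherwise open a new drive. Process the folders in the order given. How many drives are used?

d1 (10 GB) → drive 1 (remaining 22 GB)
d2 (10 GB) → drive 1 (remaining 12 GB)
d3 (13 GB) → drive 2 (remaining 19 GB)
d4 (11 GB) → drive 1 (remaining 1 GB)
d5 (12 GB) → drive 2 (remaining 7 GB)
d6 (10 GB) → drive 3 (remaining 22 GB)
d7 (11 GB) → drive 3 (remaining 11 GB)
d8 (13 GB) → drive 4 (remaining 19 GB)
d9 (11 GB) → drive 3 (remaining 0 GB)
d10 (11 GB) → drive 4 (remaining 8 GB)
d11 (11 GB) → drive 5 (remaining 21 GB)
d12 (12 GB) → drive 5 (remaining 9 GB)
d13 (13 GB) → drive 6 (remaining 19 GB)
d14 (12 GB) → drive 6 (remaining 7 GB)
d15 (12 GB) → drive 7 (remaining 20 GB)
d16 (13 GB) → drive 7 (remaining 7 GB)
d17 (11 GB) → drive 8 (remaining 21 GB)
d18 (11 GB) → drive 8 (remaining 10 GB)

8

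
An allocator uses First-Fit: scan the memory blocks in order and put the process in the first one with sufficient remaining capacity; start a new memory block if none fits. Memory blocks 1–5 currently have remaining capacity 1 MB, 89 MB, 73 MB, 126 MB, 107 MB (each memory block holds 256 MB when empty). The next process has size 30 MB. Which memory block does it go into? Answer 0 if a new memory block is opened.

Memory blocks with room: memory block 2 (89 MB), memory block 3 (73 MB), memory block 4 (126 MB), memory block 5 (107 MB).
The first with room is memory block 2.

2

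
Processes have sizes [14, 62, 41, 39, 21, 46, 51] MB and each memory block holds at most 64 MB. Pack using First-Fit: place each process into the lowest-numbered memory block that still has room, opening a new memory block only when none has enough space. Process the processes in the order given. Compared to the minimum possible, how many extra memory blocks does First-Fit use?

0

First-Fit: [14,41] [62] [39,21] [46] [51] → 5 memory blocks.
Total size 274 MB; any packing needs at least ⌈274/64⌉ = 5 memory blocks.
So 5 is already optimal.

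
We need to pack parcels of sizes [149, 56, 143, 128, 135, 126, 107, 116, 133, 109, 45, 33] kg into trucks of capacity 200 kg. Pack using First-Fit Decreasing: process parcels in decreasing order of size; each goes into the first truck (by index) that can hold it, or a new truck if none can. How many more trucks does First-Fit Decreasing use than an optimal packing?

0

First-Fit Decreasing: [149,45] [143,56] [135,33] [133] [128] [126] [116] [109] [107] → 9 trucks.
9 parcels exceed 100 kg (half the capacity), and no two of those can share a truck, so at least 9 trucks are needed.
So 9 is already optimal.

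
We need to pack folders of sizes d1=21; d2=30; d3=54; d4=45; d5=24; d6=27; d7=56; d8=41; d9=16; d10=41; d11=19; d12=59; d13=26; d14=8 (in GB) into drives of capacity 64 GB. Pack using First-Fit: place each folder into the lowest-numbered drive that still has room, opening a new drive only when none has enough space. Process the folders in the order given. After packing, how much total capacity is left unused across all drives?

109

d1 (21 GB) → drive 1 (remaining 43 GB)
d2 (30 GB) → drive 1 (remaining 13 GB)
d3 (54 GB) → drive 2 (remaining 10 GB)
d4 (45 GB) → drive 3 (remaining 19 GB)
d5 (24 GB) → drive 4 (remaining 40 GB)
d6 (27 GB) → drive 4 (remaining 13 GB)
d7 (56 GB) → drive 5 (remaining 8 GB)
d8 (41 GB) → drive 6 (remaining 23 GB)
d9 (16 GB) → drive 3 (remaining 3 GB)
d10 (41 GB) → drive 7 (remaining 23 GB)
d11 (19 GB) → drive 6 (remaining 4 GB)
d12 (59 GB) → drive 8 (remaining 5 GB)
d13 (26 GB) → drive 9 (remaining 38 GB)
d14 (8 GB) → drive 1 (remaining 5 GB)
9 drives × 64 GB = 576 GB; used 467 GB; unused 109 GB.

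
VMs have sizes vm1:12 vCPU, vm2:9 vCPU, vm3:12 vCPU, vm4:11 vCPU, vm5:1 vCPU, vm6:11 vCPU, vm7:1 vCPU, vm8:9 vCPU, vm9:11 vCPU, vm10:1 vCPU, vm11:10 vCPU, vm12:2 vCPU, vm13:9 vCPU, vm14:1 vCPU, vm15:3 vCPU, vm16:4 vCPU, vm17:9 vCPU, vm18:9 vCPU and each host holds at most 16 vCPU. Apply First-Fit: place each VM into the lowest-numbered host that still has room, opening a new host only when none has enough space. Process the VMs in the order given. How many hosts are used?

host 1: place vm1 (12 vCPU), 4 vCPU left
host 2: place vm2 (9 vCPU), 7 vCPU left
host 3: place vm3 (12 vCPU), 4 vCPU left
host 4: place vm4 (11 vCPU), 5 vCPU left
host 1: place vm5 (1 vCPU), 3 vCPU left
host 5: place vm6 (11 vCPU), 5 vCPU left
host 1: place vm7 (1 vCPU), 2 vCPU left
host 6: place vm8 (9 vCPU), 7 vCPU left
host 7: place vm9 (11 vCPU), 5 vCPU left
host 1: place vm10 (1 vCPU), 1 vCPU left
host 8: place vm11 (10 vCPU), 6 vCPU left
host 2: place vm12 (2 vCPU), 5 vCPU left
host 9: place vm13 (9 vCPU), 7 vCPU left
host 1: place vm14 (1 vCPU), 0 vCPU left
host 2: place vm15 (3 vCPU), 2 vCPU left
host 3: place vm16 (4 vCPU), 0 vCPU left
host 10: place vm17 (9 vCPU), 7 vCPU left
host 11: place vm18 (9 vCPU), 7 vCPU left
Final hosts: [12,1,1,1,1] [9,2,3] [12,4] [11] [11] [9] [11] [10] [9] [9] [9].

11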